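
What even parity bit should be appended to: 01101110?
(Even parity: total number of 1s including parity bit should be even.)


Number of 1s in data: 5
Parity bit: 1

1


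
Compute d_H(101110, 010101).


XOR: 111011
Count of 1s: 5

5


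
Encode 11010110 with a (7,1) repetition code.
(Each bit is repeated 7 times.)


Each bit -> 7 copies

11111111111111000000011111110000000111111111111110000000


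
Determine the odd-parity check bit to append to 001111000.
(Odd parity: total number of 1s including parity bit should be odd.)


Number of 1s in data: 4
Parity bit: 1

1


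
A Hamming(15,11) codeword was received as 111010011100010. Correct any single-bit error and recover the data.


Syndrome = 0: no error detected

Data: 11001100010 (no errors)


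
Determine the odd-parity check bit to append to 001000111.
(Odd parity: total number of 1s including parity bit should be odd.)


Number of 1s in data: 4
Parity bit: 1

1


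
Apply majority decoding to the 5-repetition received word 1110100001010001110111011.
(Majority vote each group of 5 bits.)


Groups: 11101, 00001, 01000, 11101, 11011
Majority votes: 10011

10011


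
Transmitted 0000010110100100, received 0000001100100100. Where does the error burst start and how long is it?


XOR: 0000011010000000

Burst at position 5, length 4


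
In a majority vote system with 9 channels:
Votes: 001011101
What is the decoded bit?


Ones: 5 out of 9
Threshold: 5

1 (5/9 voted 1)


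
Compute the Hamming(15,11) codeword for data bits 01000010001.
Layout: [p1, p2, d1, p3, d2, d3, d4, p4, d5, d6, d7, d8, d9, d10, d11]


Parity bits: p1=1, p2=0, p3=0, p4=0

100010000010001


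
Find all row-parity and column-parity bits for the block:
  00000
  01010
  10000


Row parities: 001
Column parities: 11010

Row P: 001, Col P: 11010, Corner: 1


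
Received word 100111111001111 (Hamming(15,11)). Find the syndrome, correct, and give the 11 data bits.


Syndrome = 0: no error detected

Data: 01111001111 (no errors)


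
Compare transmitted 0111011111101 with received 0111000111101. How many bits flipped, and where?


XOR: 0000011000000

2 error(s) at position(s): 5, 6


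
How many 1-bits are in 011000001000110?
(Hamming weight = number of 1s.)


Counting 1s in 011000001000110

5


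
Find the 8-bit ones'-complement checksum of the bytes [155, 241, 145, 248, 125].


Sum = 914 mod 256 = 146
Complement = 109

109


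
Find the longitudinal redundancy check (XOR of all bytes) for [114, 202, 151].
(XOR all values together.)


XOR chain: 114 ^ 202 ^ 151 = 47

47


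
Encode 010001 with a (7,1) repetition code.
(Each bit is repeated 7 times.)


Each bit -> 7 copies

000000011111110000000000000000000001111111


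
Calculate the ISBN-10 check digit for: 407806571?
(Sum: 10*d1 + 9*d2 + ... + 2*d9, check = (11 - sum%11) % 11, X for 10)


Weighted sum: 225
225 mod 11 = 5

Check digit: 6


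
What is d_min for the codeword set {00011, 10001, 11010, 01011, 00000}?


Comparing all pairs, minimum distance: 1
Can detect 0 errors, correct 0 errors

1


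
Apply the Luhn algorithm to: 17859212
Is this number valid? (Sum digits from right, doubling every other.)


Luhn sum = 36
36 mod 10 = 6

Invalid (Luhn sum mod 10 = 6)


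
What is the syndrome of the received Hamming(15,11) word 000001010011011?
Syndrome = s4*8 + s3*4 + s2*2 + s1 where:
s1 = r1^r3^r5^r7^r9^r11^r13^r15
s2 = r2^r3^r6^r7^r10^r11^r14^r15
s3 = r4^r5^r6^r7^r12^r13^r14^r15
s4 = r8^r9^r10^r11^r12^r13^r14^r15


s1=0, s2=0, s3=0, s4=1

Syndrome = 8 (error at position 8)


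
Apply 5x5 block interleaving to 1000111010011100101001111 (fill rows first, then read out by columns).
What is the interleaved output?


Matrix:
  10001
  11010
  01110
  01010
  01111
Read columns: 1100001111001010111110001

1100001111001010111110001


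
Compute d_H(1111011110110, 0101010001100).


XOR: 1010001111010
Count of 1s: 7

7


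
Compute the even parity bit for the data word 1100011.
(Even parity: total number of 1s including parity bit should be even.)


Number of 1s in data: 4
Parity bit: 0

0


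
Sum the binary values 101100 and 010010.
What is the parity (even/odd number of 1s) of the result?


101100 = 44
010010 = 18
Sum = 62 = 111110
1s count = 5

odd parity (5 ones in 111110)


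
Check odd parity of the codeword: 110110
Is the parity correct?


Number of 1s: 4

No, parity error (4 ones)


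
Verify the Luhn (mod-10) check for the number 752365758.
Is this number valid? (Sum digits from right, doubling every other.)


Luhn sum = 39
39 mod 10 = 9

Invalid (Luhn sum mod 10 = 9)


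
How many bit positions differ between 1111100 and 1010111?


XOR: 0101011
Count of 1s: 4

4


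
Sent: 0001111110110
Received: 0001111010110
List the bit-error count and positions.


XOR: 0000000100000

1 error(s) at position(s): 7


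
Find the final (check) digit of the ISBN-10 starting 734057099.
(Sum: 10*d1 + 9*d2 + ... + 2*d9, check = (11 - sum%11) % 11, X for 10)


Weighted sum: 239
239 mod 11 = 8

Check digit: 3


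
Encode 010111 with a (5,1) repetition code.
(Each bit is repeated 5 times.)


Each bit -> 5 copies

000001111100000111111111111111


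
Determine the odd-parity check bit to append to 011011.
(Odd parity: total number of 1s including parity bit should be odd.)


Number of 1s in data: 4
Parity bit: 1

1


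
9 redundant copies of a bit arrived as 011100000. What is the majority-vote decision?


Ones: 3 out of 9
Threshold: 5

0 (3/9 voted 1)


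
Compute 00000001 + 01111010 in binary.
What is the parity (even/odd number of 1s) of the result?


00000001 = 1
01111010 = 122
Sum = 123 = 1111011
1s count = 6

even parity (6 ones in 1111011)


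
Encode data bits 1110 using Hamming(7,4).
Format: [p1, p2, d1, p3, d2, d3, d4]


Parity bits: p1=0, p2=0, p3=0

0010110


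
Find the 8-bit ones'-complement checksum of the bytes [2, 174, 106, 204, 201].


Sum = 687 mod 256 = 175
Complement = 80

80


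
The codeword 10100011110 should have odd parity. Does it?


Number of 1s: 6

No, parity error (6 ones)


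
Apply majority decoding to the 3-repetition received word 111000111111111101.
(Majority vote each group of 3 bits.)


Groups: 111, 000, 111, 111, 111, 101
Majority votes: 101111

101111


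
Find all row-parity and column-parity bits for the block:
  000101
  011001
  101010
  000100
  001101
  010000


Row parities: 011111
Column parities: 101111

Row P: 011111, Col P: 101111, Corner: 1


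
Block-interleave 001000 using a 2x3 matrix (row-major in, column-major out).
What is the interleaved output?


Matrix:
  001
  000
Read columns: 000010

000010


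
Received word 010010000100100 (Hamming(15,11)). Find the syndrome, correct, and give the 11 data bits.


Syndrome = 0: no error detected

Data: 01000100100 (no errors)


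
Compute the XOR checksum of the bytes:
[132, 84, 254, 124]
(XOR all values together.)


XOR chain: 132 ^ 84 ^ 254 ^ 124 = 82

82


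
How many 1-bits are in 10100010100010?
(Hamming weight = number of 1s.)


Counting 1s in 10100010100010

5


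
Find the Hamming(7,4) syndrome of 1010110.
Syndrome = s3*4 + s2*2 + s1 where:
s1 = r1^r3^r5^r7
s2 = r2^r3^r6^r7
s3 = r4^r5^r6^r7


s1=1, s2=0, s3=0

Syndrome = 1 (error at position 1)


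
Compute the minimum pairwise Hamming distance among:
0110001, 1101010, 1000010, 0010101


Comparing all pairs, minimum distance: 2
Can detect 1 errors, correct 0 errors

2


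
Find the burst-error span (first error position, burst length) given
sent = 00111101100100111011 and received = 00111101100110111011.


XOR: 00000000000010000000

Burst at position 12, length 1


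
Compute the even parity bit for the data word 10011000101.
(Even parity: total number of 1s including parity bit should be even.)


Number of 1s in data: 5
Parity bit: 1

1


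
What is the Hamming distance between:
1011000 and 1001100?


XOR: 0010100
Count of 1s: 2

2


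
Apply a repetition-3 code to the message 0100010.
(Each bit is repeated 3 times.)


Each bit -> 3 copies

000111000000000111000


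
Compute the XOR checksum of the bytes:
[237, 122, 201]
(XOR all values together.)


XOR chain: 237 ^ 122 ^ 201 = 94

94


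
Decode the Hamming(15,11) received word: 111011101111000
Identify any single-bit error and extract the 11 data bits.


Syndrome = 0: no error detected

Data: 11111111000 (no errors)


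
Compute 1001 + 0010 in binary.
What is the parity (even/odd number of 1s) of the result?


1001 = 9
0010 = 2
Sum = 11 = 1011
1s count = 3

odd parity (3 ones in 1011)


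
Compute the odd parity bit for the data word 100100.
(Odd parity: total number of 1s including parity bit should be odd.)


Number of 1s in data: 2
Parity bit: 1

1


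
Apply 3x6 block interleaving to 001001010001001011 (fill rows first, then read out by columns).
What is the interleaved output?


Matrix:
  001001
  010001
  001011
Read columns: 000010101000001111

000010101000001111


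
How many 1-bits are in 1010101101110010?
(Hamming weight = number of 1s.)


Counting 1s in 1010101101110010

9


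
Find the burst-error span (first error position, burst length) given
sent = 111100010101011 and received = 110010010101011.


XOR: 001110000000000

Burst at position 2, length 3


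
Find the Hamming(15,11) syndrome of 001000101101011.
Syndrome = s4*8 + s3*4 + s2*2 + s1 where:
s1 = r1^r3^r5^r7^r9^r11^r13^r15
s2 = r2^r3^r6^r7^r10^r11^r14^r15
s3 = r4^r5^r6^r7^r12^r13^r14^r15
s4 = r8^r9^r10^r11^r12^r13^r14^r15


s1=0, s2=1, s3=0, s4=1

Syndrome = 10 (error at position 10)


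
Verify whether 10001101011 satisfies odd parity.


Number of 1s: 6

No, parity error (6 ones)


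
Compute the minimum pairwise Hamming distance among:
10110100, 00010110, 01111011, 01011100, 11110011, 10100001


Comparing all pairs, minimum distance: 2
Can detect 1 errors, correct 0 errors

2


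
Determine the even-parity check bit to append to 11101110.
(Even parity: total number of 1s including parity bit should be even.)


Number of 1s in data: 6
Parity bit: 0

0


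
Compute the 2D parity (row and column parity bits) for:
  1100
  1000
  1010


Row parities: 010
Column parities: 1110

Row P: 010, Col P: 1110, Corner: 1


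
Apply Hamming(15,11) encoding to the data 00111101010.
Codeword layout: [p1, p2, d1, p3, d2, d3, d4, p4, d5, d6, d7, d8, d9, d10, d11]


Parity bits: p1=0, p2=0, p3=0, p4=0

000001101101010


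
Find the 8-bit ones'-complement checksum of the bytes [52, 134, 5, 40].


Sum = 231 mod 256 = 231
Complement = 24

24


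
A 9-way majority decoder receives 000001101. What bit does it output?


Ones: 3 out of 9
Threshold: 5

0 (3/9 voted 1)


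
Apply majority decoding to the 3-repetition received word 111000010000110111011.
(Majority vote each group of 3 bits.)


Groups: 111, 000, 010, 000, 110, 111, 011
Majority votes: 1000111

1000111


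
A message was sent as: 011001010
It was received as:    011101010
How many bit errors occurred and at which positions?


XOR: 000100000

1 error(s) at position(s): 3


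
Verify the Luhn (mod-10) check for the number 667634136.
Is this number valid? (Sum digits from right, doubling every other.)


Luhn sum = 43
43 mod 10 = 3

Invalid (Luhn sum mod 10 = 3)


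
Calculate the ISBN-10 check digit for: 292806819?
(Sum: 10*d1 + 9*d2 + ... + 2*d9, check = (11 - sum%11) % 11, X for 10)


Weighted sum: 256
256 mod 11 = 3

Check digit: 8


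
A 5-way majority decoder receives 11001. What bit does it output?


Ones: 3 out of 5
Threshold: 3

1 (3/5 voted 1)


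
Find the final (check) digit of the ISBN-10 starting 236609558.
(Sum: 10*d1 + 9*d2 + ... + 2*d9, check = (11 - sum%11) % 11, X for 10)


Weighted sum: 233
233 mod 11 = 2

Check digit: 9


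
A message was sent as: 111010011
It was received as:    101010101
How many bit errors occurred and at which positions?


XOR: 010000110

3 error(s) at position(s): 1, 6, 7


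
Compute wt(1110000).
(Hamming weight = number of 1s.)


Counting 1s in 1110000

3


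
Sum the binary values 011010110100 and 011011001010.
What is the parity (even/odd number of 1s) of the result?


011010110100 = 1716
011011001010 = 1738
Sum = 3454 = 110101111110
1s count = 9

odd parity (9 ones in 110101111110)


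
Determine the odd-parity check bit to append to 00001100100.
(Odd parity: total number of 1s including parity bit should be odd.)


Number of 1s in data: 3
Parity bit: 0

0


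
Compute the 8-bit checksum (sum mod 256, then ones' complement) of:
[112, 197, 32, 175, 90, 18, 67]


Sum = 691 mod 256 = 179
Complement = 76

76


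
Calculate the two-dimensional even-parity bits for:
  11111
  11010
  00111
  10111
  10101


Row parities: 11101
Column parities: 00000

Row P: 11101, Col P: 00000, Corner: 0


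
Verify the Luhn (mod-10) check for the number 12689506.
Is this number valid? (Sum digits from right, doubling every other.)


Luhn sum = 35
35 mod 10 = 5

Invalid (Luhn sum mod 10 = 5)


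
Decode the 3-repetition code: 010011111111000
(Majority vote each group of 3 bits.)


Groups: 010, 011, 111, 111, 000
Majority votes: 01110

01110


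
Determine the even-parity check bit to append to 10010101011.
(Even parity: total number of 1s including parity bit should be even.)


Number of 1s in data: 6
Parity bit: 0

0


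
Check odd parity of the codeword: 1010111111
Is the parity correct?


Number of 1s: 8

No, parity error (8 ones)


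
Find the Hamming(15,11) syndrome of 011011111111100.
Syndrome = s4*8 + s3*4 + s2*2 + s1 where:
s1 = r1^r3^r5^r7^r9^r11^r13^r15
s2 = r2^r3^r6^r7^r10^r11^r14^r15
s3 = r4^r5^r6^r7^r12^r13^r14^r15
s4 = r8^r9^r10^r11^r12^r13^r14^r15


s1=0, s2=0, s3=1, s4=0

Syndrome = 4 (error at position 4)


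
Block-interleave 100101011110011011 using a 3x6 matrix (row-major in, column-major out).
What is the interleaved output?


Matrix:
  100101
  011110
  011011
Read columns: 100011011110011101

100011011110011101


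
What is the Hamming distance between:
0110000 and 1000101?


XOR: 1110101
Count of 1s: 5

5


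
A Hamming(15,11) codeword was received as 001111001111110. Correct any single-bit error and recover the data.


Syndrome = 3: error at position 3

Data: 01101111110 (corrected bit 3)


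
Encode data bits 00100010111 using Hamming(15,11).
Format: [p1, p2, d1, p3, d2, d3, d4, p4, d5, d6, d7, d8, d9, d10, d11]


Parity bits: p1=1, p2=0, p3=0, p4=0

100001000010111


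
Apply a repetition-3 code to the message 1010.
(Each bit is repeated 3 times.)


Each bit -> 3 copies

111000111000


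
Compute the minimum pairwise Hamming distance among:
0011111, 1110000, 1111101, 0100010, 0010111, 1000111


Comparing all pairs, minimum distance: 1
Can detect 0 errors, correct 0 errors

1


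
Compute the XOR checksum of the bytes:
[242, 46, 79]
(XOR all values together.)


XOR chain: 242 ^ 46 ^ 79 = 147

147


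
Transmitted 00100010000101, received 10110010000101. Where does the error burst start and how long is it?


XOR: 10010000000000

Burst at position 0, length 4


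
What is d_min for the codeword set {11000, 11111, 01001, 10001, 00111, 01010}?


Comparing all pairs, minimum distance: 2
Can detect 1 errors, correct 0 errors

2


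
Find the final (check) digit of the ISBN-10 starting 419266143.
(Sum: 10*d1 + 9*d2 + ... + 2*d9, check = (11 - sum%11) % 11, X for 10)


Weighted sum: 223
223 mod 11 = 3

Check digit: 8


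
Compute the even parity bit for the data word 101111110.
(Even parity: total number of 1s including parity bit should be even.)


Number of 1s in data: 7
Parity bit: 1

1


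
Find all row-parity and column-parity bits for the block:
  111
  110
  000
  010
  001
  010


Row parities: 100111
Column parities: 000

Row P: 100111, Col P: 000, Corner: 0


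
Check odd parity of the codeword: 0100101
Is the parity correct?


Number of 1s: 3

Yes, parity is correct (3 ones)


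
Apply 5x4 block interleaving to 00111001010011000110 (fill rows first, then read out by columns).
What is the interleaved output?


Matrix:
  0011
  1001
  0100
  1100
  0110
Read columns: 01010001111000111000

01010001111000111000


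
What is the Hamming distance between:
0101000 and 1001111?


XOR: 1100111
Count of 1s: 5

5


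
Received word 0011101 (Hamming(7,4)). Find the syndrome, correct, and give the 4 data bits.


Syndrome = 5: error at position 5

Data: 1001 (corrected bit 5)


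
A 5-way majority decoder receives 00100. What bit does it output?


Ones: 1 out of 5
Threshold: 3

0 (1/5 voted 1)


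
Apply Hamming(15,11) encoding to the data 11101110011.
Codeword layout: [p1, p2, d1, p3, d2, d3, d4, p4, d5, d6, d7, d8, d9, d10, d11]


Parity bits: p1=1, p2=0, p3=0, p4=1

101011011110011


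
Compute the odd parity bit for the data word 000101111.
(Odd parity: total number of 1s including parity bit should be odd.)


Number of 1s in data: 5
Parity bit: 0

0


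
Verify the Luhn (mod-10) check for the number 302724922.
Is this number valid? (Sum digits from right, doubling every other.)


Luhn sum = 35
35 mod 10 = 5

Invalid (Luhn sum mod 10 = 5)


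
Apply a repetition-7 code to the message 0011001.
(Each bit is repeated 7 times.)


Each bit -> 7 copies

0000000000000011111111111111000000000000001111111


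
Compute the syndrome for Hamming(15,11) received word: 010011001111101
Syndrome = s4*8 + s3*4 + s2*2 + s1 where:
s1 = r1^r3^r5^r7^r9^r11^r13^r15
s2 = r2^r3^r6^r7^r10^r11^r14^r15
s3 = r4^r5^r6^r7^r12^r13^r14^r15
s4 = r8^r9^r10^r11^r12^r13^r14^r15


s1=1, s2=1, s3=1, s4=0

Syndrome = 7 (error at position 7)


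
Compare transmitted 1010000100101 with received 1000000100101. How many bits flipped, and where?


XOR: 0010000000000

1 error(s) at position(s): 2


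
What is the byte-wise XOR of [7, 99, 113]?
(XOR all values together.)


XOR chain: 7 ^ 99 ^ 113 = 21

21


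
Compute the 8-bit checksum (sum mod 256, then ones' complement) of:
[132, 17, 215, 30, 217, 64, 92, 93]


Sum = 860 mod 256 = 92
Complement = 163

163


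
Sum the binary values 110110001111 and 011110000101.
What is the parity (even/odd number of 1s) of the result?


110110001111 = 3471
011110000101 = 1925
Sum = 5396 = 1010100010100
1s count = 5

odd parity (5 ones in 1010100010100)


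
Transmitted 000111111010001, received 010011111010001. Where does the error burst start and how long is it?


XOR: 010100000000000

Burst at position 1, length 3


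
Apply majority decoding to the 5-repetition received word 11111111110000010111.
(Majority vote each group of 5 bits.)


Groups: 11111, 11111, 00000, 10111
Majority votes: 1101

1101


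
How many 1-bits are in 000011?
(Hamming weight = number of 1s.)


Counting 1s in 000011

2


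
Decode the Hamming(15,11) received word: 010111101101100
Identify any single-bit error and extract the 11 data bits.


Syndrome = 0: no error detected

Data: 01111101100 (no errors)


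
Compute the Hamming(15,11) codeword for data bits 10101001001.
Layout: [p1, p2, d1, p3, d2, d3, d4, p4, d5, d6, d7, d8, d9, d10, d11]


Parity bits: p1=1, p2=1, p3=1, p4=1

111101011001001


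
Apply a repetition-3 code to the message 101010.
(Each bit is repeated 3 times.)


Each bit -> 3 copies

111000111000111000


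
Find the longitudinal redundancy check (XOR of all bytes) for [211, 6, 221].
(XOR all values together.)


XOR chain: 211 ^ 6 ^ 221 = 8

8


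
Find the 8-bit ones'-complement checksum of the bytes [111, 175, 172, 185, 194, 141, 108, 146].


Sum = 1232 mod 256 = 208
Complement = 47

47


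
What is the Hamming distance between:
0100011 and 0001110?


XOR: 0101101
Count of 1s: 4

4


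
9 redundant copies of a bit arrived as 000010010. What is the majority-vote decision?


Ones: 2 out of 9
Threshold: 5

0 (2/9 voted 1)


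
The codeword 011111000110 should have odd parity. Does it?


Number of 1s: 7

Yes, parity is correct (7 ones)


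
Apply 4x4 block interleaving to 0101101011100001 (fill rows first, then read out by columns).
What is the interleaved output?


Matrix:
  0101
  1010
  1110
  0001
Read columns: 0110101001101001

0110101001101001


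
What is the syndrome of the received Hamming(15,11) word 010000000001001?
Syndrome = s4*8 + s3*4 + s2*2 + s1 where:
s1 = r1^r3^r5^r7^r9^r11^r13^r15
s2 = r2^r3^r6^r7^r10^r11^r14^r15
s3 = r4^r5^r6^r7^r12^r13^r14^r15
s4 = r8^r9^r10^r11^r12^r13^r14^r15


s1=1, s2=0, s3=0, s4=0

Syndrome = 1 (error at position 1)


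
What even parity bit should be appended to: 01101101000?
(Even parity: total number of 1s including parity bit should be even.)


Number of 1s in data: 5
Parity bit: 1

1


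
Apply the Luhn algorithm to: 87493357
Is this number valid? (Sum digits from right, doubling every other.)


Luhn sum = 48
48 mod 10 = 8

Invalid (Luhn sum mod 10 = 8)


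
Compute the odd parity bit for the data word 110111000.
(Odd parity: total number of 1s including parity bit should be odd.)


Number of 1s in data: 5
Parity bit: 0

0


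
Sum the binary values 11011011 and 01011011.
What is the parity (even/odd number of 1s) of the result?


11011011 = 219
01011011 = 91
Sum = 310 = 100110110
1s count = 5

odd parity (5 ones in 100110110)


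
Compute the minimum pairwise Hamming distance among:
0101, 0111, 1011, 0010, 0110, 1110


Comparing all pairs, minimum distance: 1
Can detect 0 errors, correct 0 errors

1


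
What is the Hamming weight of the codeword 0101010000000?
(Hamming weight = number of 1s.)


Counting 1s in 0101010000000

3


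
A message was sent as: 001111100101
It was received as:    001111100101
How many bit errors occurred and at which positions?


XOR: 000000000000

0 errors (received matches sent)


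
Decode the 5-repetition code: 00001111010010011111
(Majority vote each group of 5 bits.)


Groups: 00001, 11101, 00100, 11111
Majority votes: 0101

0101


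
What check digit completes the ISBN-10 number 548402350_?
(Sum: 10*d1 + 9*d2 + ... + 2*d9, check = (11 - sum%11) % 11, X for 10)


Weighted sum: 215
215 mod 11 = 6

Check digit: 5


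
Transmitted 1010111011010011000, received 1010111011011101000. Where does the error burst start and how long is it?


XOR: 0000000000001110000

Burst at position 12, length 3


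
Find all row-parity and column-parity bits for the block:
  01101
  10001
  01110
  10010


Row parities: 1010
Column parities: 00000

Row P: 1010, Col P: 00000, Corner: 0


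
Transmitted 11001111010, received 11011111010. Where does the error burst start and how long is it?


XOR: 00010000000

Burst at position 3, length 1


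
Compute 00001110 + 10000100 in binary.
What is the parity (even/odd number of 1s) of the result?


00001110 = 14
10000100 = 132
Sum = 146 = 10010010
1s count = 3

odd parity (3 ones in 10010010)


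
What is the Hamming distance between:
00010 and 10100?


XOR: 10110
Count of 1s: 3

3


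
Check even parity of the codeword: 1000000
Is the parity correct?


Number of 1s: 1

No, parity error (1 ones)


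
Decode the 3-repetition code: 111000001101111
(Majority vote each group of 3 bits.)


Groups: 111, 000, 001, 101, 111
Majority votes: 10011

10011


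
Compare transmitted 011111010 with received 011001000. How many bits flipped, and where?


XOR: 000110010

3 error(s) at position(s): 3, 4, 7


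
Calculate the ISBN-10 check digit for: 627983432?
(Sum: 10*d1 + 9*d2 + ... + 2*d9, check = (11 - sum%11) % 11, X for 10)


Weighted sum: 289
289 mod 11 = 3

Check digit: 8


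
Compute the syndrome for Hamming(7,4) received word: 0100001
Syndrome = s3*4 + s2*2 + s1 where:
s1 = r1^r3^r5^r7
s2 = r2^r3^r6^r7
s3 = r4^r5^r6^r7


s1=1, s2=0, s3=1

Syndrome = 5 (error at position 5)


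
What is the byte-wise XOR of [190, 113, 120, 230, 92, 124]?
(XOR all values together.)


XOR chain: 190 ^ 113 ^ 120 ^ 230 ^ 92 ^ 124 = 113

113


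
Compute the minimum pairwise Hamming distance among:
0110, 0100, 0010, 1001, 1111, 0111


Comparing all pairs, minimum distance: 1
Can detect 0 errors, correct 0 errors

1


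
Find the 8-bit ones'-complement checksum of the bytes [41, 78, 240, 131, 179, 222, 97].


Sum = 988 mod 256 = 220
Complement = 35

35


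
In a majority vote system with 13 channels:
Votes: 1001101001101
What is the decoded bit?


Ones: 7 out of 13
Threshold: 7

1 (7/13 voted 1)


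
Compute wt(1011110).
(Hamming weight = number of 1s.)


Counting 1s in 1011110

5


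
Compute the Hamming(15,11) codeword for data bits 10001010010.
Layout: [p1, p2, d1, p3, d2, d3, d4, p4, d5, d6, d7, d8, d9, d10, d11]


Parity bits: p1=1, p2=1, p3=1, p4=1

111100011010010


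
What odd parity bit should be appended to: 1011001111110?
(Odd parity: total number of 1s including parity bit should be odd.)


Number of 1s in data: 9
Parity bit: 0

0


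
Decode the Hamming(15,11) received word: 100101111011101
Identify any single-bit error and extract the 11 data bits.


Syndrome = 0: no error detected

Data: 00111011101 (no errors)


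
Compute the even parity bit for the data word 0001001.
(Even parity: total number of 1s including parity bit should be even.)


Number of 1s in data: 2
Parity bit: 0

0


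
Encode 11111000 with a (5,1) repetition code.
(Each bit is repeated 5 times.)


Each bit -> 5 copies

1111111111111111111111111000000000000000


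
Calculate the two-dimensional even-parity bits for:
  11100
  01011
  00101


Row parities: 110
Column parities: 10010

Row P: 110, Col P: 10010, Corner: 0


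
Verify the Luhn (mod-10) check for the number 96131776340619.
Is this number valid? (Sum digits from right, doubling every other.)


Luhn sum = 67
67 mod 10 = 7

Invalid (Luhn sum mod 10 = 7)


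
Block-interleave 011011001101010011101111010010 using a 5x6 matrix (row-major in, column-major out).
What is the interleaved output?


Matrix:
  011011
  001101
  010011
  101111
  010010
Read columns: 000101010111010010101011111110

000101010111010010101011111110


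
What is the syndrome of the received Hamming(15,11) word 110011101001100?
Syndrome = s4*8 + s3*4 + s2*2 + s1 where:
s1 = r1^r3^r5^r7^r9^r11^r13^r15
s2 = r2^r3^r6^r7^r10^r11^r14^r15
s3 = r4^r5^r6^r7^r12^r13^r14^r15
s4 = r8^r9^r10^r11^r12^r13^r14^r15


s1=1, s2=1, s3=1, s4=1

Syndrome = 15 (error at position 15)


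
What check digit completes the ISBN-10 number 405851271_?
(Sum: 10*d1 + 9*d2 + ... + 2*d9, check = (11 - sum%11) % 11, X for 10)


Weighted sum: 202
202 mod 11 = 4

Check digit: 7


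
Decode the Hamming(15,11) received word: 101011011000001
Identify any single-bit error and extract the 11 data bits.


Syndrome = 15: error at position 15

Data: 11101000000 (corrected bit 15)


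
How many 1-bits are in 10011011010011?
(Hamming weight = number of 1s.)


Counting 1s in 10011011010011

8


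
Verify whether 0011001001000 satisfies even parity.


Number of 1s: 4

Yes, parity is correct (4 ones)


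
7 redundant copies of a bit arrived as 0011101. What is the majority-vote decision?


Ones: 4 out of 7
Threshold: 4

1 (4/7 voted 1)


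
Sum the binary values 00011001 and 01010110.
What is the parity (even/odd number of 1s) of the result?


00011001 = 25
01010110 = 86
Sum = 111 = 1101111
1s count = 6

even parity (6 ones in 1101111)


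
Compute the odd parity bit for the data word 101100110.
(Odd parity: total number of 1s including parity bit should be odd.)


Number of 1s in data: 5
Parity bit: 0

0


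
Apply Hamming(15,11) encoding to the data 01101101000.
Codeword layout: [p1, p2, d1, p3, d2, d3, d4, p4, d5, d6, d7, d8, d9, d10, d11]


Parity bits: p1=0, p2=0, p3=1, p4=1

000111011101000


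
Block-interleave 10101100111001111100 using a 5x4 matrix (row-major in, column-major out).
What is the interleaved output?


Matrix:
  1010
  1100
  1110
  0111
  1100
Read columns: 11101011111011000010

11101011111011000010


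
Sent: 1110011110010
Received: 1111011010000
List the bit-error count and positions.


XOR: 0001000100010

3 error(s) at position(s): 3, 7, 11


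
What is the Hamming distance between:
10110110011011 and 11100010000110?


XOR: 01010100011101
Count of 1s: 7

7


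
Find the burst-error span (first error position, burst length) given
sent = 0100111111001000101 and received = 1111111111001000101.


XOR: 1011000000000000000

Burst at position 0, length 4


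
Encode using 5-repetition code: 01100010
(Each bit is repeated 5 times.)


Each bit -> 5 copies

0000011111111110000000000000001111100000


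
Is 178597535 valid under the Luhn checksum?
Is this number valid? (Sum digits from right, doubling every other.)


Luhn sum = 45
45 mod 10 = 5

Invalid (Luhn sum mod 10 = 5)


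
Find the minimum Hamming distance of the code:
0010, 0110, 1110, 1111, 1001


Comparing all pairs, minimum distance: 1
Can detect 0 errors, correct 0 errors

1


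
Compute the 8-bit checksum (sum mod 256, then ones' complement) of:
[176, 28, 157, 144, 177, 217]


Sum = 899 mod 256 = 131
Complement = 124

124


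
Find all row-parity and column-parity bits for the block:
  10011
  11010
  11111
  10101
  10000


Row parities: 11111
Column parities: 10011

Row P: 11111, Col P: 10011, Corner: 1


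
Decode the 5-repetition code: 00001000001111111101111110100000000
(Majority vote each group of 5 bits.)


Groups: 00001, 00000, 11111, 11101, 11111, 01000, 00000
Majority votes: 0011100

0011100


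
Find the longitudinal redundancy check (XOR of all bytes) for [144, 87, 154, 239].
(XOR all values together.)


XOR chain: 144 ^ 87 ^ 154 ^ 239 = 178

178


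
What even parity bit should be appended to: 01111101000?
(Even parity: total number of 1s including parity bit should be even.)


Number of 1s in data: 6
Parity bit: 0

0


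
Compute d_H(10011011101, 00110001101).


XOR: 10101010000
Count of 1s: 4

4


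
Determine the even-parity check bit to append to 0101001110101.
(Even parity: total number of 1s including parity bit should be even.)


Number of 1s in data: 7
Parity bit: 1

1


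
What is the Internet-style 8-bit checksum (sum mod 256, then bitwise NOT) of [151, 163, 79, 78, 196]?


Sum = 667 mod 256 = 155
Complement = 100

100


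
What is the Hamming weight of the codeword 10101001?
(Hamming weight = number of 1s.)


Counting 1s in 10101001

4


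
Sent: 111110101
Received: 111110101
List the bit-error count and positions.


XOR: 000000000

0 errors (received matches sent)


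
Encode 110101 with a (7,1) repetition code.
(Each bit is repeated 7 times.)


Each bit -> 7 copies

111111111111110000000111111100000001111111


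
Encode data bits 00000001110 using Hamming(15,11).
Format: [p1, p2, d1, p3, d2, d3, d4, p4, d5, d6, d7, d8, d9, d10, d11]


Parity bits: p1=1, p2=1, p3=1, p4=1

110100010001110


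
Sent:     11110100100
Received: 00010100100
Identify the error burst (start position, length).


XOR: 11100000000

Burst at position 0, length 3


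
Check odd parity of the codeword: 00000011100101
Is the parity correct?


Number of 1s: 5

Yes, parity is correct (5 ones)


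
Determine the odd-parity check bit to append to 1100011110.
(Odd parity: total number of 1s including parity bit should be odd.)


Number of 1s in data: 6
Parity bit: 1

1


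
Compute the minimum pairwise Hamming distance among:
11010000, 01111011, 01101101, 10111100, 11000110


Comparing all pairs, minimum distance: 3
Can detect 2 errors, correct 1 errors

3


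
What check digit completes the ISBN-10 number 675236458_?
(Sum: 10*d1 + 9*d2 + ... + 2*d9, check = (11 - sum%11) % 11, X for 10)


Weighted sum: 272
272 mod 11 = 8

Check digit: 3


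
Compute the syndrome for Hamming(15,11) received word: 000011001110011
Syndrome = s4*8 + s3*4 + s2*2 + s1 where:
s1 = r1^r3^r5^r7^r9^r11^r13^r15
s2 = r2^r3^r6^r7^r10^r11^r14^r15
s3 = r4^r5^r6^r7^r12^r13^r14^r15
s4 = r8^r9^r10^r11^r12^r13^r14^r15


s1=0, s2=1, s3=0, s4=1

Syndrome = 10 (error at position 10)


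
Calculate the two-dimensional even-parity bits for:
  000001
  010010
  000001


Row parities: 101
Column parities: 010010

Row P: 101, Col P: 010010, Corner: 0


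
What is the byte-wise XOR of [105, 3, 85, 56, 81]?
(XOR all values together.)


XOR chain: 105 ^ 3 ^ 85 ^ 56 ^ 81 = 86

86


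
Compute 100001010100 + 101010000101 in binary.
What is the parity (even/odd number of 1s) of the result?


100001010100 = 2132
101010000101 = 2693
Sum = 4825 = 1001011011001
1s count = 7

odd parity (7 ones in 1001011011001)


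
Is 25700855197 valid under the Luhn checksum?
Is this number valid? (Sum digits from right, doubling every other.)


Luhn sum = 40
40 mod 10 = 0

Valid (Luhn sum mod 10 = 0)


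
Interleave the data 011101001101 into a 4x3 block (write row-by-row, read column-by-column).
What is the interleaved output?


Matrix:
  011
  101
  001
  101
Read columns: 010110001111

010110001111


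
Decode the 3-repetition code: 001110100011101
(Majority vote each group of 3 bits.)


Groups: 001, 110, 100, 011, 101
Majority votes: 01011

01011


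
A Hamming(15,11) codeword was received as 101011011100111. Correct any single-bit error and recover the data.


Syndrome = 6: error at position 6

Data: 11001100111 (corrected bit 6)


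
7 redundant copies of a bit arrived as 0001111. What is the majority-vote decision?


Ones: 4 out of 7
Threshold: 4

1 (4/7 voted 1)


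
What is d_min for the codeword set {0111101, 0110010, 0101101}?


Comparing all pairs, minimum distance: 1
Can detect 0 errors, correct 0 errors

1


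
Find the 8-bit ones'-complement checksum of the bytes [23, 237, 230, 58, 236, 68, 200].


Sum = 1052 mod 256 = 28
Complement = 227

227


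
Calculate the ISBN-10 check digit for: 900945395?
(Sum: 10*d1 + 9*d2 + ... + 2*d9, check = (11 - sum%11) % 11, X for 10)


Weighted sum: 251
251 mod 11 = 9

Check digit: 2


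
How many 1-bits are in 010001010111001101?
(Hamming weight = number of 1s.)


Counting 1s in 010001010111001101

9


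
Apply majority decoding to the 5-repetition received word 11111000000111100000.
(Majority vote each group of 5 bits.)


Groups: 11111, 00000, 01111, 00000
Majority votes: 1010

1010


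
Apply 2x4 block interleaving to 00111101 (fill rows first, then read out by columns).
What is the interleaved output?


Matrix:
  0011
  1101
Read columns: 01011011

01011011


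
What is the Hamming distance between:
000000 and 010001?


XOR: 010001
Count of 1s: 2

2


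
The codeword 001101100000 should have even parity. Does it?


Number of 1s: 4

Yes, parity is correct (4 ones)


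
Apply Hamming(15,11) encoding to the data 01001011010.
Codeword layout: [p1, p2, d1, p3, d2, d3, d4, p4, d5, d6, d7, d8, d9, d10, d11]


Parity bits: p1=1, p2=0, p3=1, p4=0

100110001011010


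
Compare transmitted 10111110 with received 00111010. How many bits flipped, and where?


XOR: 10000100

2 error(s) at position(s): 0, 5


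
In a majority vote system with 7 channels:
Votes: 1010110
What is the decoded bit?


Ones: 4 out of 7
Threshold: 4

1 (4/7 voted 1)


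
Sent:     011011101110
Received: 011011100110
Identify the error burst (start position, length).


XOR: 000000001000

Burst at position 8, length 1


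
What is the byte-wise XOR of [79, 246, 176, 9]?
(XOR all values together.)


XOR chain: 79 ^ 246 ^ 176 ^ 9 = 0

0


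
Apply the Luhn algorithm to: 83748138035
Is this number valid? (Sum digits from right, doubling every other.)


Luhn sum = 60
60 mod 10 = 0

Valid (Luhn sum mod 10 = 0)


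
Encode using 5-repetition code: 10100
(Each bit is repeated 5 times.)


Each bit -> 5 copies

1111100000111110000000000


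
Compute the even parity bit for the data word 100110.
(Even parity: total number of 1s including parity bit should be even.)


Number of 1s in data: 3
Parity bit: 1

1


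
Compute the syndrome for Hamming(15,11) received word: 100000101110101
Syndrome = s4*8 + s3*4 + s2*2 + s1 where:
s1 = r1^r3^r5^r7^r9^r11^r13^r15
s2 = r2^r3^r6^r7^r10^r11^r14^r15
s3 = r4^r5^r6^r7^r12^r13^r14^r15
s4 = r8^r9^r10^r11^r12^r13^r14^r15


s1=0, s2=0, s3=1, s4=1

Syndrome = 12 (error at position 12)


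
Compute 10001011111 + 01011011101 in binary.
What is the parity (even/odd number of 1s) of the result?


10001011111 = 1119
01011011101 = 733
Sum = 1852 = 11100111100
1s count = 7

odd parity (7 ones in 11100111100)


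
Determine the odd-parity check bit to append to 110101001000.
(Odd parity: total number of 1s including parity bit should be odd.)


Number of 1s in data: 5
Parity bit: 0

0


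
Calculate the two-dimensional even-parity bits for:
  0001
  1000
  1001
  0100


Row parities: 1101
Column parities: 0100

Row P: 1101, Col P: 0100, Corner: 1


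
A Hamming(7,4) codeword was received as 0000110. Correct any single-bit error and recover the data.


Syndrome = 3: error at position 3

Data: 1110 (corrected bit 3)


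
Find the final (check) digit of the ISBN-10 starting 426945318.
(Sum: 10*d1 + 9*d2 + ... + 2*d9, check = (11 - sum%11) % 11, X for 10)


Weighted sum: 249
249 mod 11 = 7

Check digit: 4


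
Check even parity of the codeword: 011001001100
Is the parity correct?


Number of 1s: 5

No, parity error (5 ones)


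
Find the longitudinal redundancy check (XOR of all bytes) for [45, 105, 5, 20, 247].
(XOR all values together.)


XOR chain: 45 ^ 105 ^ 5 ^ 20 ^ 247 = 162

162


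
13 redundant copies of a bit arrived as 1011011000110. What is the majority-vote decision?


Ones: 7 out of 13
Threshold: 7

1 (7/13 voted 1)


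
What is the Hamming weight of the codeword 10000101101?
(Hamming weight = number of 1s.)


Counting 1s in 10000101101

5


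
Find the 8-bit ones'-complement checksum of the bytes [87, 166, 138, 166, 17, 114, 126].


Sum = 814 mod 256 = 46
Complement = 209

209


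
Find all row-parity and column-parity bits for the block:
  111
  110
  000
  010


Row parities: 1001
Column parities: 011

Row P: 1001, Col P: 011, Corner: 0


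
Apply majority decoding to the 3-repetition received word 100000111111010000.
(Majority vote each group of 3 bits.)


Groups: 100, 000, 111, 111, 010, 000
Majority votes: 001100

001100


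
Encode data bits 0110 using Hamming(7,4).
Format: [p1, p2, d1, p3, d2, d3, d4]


Parity bits: p1=1, p2=1, p3=0

1100110


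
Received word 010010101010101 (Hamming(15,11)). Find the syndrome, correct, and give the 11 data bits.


Syndrome = 0: no error detected

Data: 01011010101 (no errors)


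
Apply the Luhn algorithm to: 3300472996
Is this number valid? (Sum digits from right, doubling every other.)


Luhn sum = 52
52 mod 10 = 2

Invalid (Luhn sum mod 10 = 2)


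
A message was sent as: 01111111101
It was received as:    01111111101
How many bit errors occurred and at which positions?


XOR: 00000000000

0 errors (received matches sent)


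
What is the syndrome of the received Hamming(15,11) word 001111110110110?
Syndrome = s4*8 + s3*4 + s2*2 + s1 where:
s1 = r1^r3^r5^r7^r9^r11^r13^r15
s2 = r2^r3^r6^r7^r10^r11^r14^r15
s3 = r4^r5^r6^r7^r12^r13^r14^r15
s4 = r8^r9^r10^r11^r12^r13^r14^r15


s1=1, s2=0, s3=0, s4=1

Syndrome = 9 (error at position 9)
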